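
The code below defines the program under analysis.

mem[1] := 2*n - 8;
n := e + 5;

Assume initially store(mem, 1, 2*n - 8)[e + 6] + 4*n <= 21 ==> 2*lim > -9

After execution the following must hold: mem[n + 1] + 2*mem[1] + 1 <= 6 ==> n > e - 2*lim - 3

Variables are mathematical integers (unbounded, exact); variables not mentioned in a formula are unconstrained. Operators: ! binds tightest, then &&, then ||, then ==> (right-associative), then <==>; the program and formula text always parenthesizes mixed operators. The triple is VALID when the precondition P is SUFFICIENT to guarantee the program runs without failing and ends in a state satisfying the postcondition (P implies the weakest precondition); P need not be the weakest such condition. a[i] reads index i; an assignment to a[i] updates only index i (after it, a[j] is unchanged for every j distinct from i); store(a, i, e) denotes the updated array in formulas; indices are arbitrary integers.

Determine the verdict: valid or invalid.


Working backward. After the program, the postcondition mem[n + 1] + 2*mem[1] + 1 <= 6 ==> n > e - 2*lim - 3 must hold; in canonical form it is mem[n + 1] + 2*mem[1] <= 5 ==> 2*lim + n > e - 3.
Before n := e + 5: mem[e + 6] + 2*mem[1] <= 5 ==> 2*lim > -8
Before mem[1] := 2*n - 8: store(mem, 1, 2*n - 8)[e + 6] + 4*n <= 21 ==> 2*lim > -8
The weakest precondition is store(mem, 1, 2*n - 8)[e + 6] + 4*n <= 21 ==> 2*lim > -8.
Check whether store(mem, 1, 2*n - 8)[e + 6] + 4*n <= 21 ==> 2*lim > -9 implies it.
Countermodel: at the initial state e = -5, lim = -4, mem = {[1] = 2, elsewhere 2}, n = 0, the precondition holds but the weakest precondition fails.
Answer: invalid


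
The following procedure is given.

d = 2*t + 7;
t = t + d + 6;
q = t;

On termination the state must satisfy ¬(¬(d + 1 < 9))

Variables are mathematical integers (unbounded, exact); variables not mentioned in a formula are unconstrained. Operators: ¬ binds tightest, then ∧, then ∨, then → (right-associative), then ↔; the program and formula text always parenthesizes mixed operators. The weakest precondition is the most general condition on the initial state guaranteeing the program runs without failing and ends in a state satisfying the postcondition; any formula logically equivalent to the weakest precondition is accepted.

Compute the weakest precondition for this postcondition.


Working backward. After the program, the postcondition ¬(¬(d + 1 < 9)) must hold; in canonical form it is d < 8.
Before q := t: d < 8
Before t := t + d + 6: d < 8
Before d := 2*t + 7: 2*t < 1
Answer: WP = 2*t < 1


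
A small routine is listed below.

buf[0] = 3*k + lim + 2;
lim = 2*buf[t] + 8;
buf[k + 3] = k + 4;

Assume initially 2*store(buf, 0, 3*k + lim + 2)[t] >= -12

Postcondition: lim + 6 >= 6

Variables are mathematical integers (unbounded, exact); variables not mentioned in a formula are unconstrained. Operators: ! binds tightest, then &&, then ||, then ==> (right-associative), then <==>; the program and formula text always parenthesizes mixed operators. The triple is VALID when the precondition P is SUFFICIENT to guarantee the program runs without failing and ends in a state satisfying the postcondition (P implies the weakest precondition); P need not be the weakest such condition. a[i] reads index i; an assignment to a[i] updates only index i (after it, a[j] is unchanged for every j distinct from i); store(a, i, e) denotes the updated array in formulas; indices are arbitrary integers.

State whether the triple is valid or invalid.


Working backward. After the program, the postcondition lim + 6 >= 6 must hold; in canonical form it is lim >= 0.
Before buf[k + 3] := k + 4: lim >= 0
Before lim := 2*buf[t] + 8: 2*buf[t] >= -8
Before buf[0] := 3*k + lim + 2: 2*store(buf, 0, 3*k + lim + 2)[t] >= -8
The weakest precondition is 2*store(buf, 0, 3*k + lim + 2)[t] >= -8.
Check whether 2*store(buf, 0, 3*k + lim + 2)[t] >= -12 implies it.
Countermodel: at the initial state buf = {[0] = -5, elsewhere -5}, k = 0, lim = -7, t = 0, the precondition holds but the weakest precondition fails.
Answer: invalid


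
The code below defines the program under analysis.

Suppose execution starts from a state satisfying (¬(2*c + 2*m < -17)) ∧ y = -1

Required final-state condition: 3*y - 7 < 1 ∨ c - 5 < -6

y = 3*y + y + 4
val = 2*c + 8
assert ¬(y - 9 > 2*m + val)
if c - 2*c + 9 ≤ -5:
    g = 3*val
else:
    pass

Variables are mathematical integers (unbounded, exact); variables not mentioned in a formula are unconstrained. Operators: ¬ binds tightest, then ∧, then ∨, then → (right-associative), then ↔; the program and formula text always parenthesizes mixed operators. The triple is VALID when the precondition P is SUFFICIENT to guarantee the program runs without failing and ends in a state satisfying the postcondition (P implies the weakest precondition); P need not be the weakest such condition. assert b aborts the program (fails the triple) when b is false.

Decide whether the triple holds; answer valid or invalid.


Working backward. After the program, the postcondition 3*y - 7 < 1 ∨ c - 5 < -6 must hold; in canonical form it is 3*y < 8 ∨ c < -1.
Then branch requires 3*y < 8 ∨ c < -1; else branch requires 3*y < 8 ∨ c < -1.
Before the if: (c ≥ 14 → (3*y < 8 ∨ c < -1)) ∧ ((¬(c ≥ 14)) → (3*y < 8 ∨ c < -1))
Before assert ¬(y - 9 > 2*m + val): (¬(y > 2*m + val + 9)) ∧ (c ≥ 14 → (3*y < 8 ∨ c < -1)) ∧ ((¬(c ≥ 14)) → (3*y < 8 ∨ c < -1))
Before val := 2*c + 8: (¬(y > 2*c + 2*m + 17)) ∧ (c ≥ 14 → (3*y < 8 ∨ c < -1)) ∧ ((¬(c ≥ 14)) → (3*y < 8 ∨ c < -1))
Before y := 3*y + y + 4: (¬(4*y > 2*c + 2*m + 13)) ∧ (c ≥ 14 → (12*y < -4 ∨ c < -1)) ∧ ((¬(c ≥ 14)) → (12*y < -4 ∨ c < -1))
The weakest precondition is (¬(4*y > 2*c + 2*m + 13)) ∧ (c ≥ 14 → (12*y < -4 ∨ c < -1)) ∧ ((¬(c ≥ 14)) → (12*y < -4 ∨ c < -1)).
Check whether (¬(2*c + 2*m < -17)) ∧ y = -1 implies it.
Every state satisfying the precondition satisfies the weakest precondition: the implication holds.
Answer: valid


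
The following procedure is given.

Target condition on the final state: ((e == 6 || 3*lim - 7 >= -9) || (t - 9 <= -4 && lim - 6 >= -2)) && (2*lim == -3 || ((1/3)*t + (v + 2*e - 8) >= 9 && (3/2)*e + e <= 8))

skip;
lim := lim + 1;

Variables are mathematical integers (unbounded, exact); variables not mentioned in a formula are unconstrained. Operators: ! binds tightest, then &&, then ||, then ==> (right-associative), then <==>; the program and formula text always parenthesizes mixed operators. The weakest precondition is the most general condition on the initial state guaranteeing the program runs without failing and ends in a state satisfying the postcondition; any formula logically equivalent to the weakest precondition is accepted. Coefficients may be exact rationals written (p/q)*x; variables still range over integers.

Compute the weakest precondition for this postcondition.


Working backward. After the program, the postcondition ((e == 6 || 3*lim - 7 >= -9) || (t - 9 <= -4 && lim - 6 >= -2)) && (2*lim == -3 || ((1/3)*t + (v + 2*e - 8) >= 9 && (3/2)*e + e <= 8)) must hold; in canonical form it is (e == 6 || 3*lim >= -2 || (t <= 5 && lim >= 4)) && (2*lim == -3 || (2*e + (1/3)*t + v >= 17 && (5/2)*e <= 8)).
Before lim := lim + 1: (e == 6 || 3*lim >= -5 || (t <= 5 && lim >= 3)) && (2*lim == -5 || (2*e + (1/3)*t + v >= 17 && (5/2)*e <= 8))
Before skip: (e == 6 || 3*lim >= -5 || (t <= 5 && lim >= 3)) && (2*lim == -5 || (2*e + (1/3)*t + v >= 17 && (5/2)*e <= 8))
Answer: WP = (e == 6 || 3*lim >= -5 || (t <= 5 && lim >= 3)) && (2*lim == -5 || (2*e + (1/3)*t + v >= 17 && (5/2)*e <= 8))


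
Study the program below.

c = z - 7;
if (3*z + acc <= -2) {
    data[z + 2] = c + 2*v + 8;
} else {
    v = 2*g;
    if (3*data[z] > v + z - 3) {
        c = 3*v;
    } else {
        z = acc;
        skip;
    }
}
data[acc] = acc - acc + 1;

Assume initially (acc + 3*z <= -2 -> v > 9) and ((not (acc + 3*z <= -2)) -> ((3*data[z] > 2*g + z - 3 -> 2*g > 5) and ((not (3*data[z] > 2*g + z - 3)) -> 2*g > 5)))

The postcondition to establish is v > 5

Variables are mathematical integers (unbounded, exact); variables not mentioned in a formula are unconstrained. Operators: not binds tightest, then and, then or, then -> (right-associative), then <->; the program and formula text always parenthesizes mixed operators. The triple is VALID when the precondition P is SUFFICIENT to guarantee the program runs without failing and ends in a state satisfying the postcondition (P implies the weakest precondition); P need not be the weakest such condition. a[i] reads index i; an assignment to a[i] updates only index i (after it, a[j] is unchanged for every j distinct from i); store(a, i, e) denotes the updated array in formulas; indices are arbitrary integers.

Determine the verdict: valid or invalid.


Working backward. After the program, v > 5 must hold.
Before data[acc] := acc - acc + 1: v > 5
Then branch requires v > 5; else branch requires (3*data[z] > 2*g + z - 3 -> 2*g > 5) and ((not (3*data[z] > 2*g + z - 3)) -> 2*g > 5).
Before the if: (acc + 3*z <= -2 -> v > 5) and ((not (acc + 3*z <= -2)) -> ((3*data[z] > 2*g + z - 3 -> 2*g > 5) and ((not (3*data[z] > 2*g + z - 3)) -> 2*g > 5)))
Before c := z - 7: (acc + 3*z <= -2 -> v > 5) and ((not (acc + 3*z <= -2)) -> ((3*data[z] > 2*g + z - 3 -> 2*g > 5) and ((not (3*data[z] > 2*g + z - 3)) -> 2*g > 5)))
The weakest precondition is (acc + 3*z <= -2 -> v > 5) and ((not (acc + 3*z <= -2)) -> ((3*data[z] > 2*g + z - 3 -> 2*g > 5) and ((not (3*data[z] > 2*g + z - 3)) -> 2*g > 5))).
Check whether (acc + 3*z <= -2 -> v > 9) and ((not (acc + 3*z <= -2)) -> ((3*data[z] > 2*g + z - 3 -> 2*g > 5) and ((not (3*data[z] > 2*g + z - 3)) -> 2*g > 5))) implies it.
Every state satisfying the precondition satisfies the weakest precondition: the implication holds.
Answer: valid


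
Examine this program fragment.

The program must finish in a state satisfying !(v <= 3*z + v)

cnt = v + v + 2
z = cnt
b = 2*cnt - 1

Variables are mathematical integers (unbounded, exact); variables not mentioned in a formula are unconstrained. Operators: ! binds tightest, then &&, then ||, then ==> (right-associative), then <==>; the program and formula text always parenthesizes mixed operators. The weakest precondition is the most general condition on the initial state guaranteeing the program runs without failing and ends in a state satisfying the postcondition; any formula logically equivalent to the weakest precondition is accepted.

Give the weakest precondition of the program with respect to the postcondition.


Working backward. After the program, the postcondition !(v <= 3*z + v) must hold; in canonical form it is !(3*z >= 0).
Before b := 2*cnt - 1: !(3*z >= 0)
Before z := cnt: !(3*cnt >= 0)
Before cnt := v + v + 2: !(6*v >= -6)
Answer: WP = !(6*v >= -6)


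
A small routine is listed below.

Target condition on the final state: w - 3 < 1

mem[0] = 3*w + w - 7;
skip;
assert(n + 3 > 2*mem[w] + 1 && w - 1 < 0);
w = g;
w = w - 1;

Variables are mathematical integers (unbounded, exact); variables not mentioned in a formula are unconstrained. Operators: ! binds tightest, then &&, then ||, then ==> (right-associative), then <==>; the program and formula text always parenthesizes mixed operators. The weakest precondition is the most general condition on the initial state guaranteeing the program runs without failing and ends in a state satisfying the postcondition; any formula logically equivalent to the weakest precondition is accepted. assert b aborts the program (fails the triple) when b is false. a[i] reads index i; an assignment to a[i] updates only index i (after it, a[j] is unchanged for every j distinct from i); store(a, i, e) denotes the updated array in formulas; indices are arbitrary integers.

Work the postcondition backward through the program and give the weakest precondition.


Working backward. After the program, the postcondition w - 3 < 1 must hold; in canonical form it is w < 4.
Before w := w - 1: w < 5
Before w := g: g < 5
Before assert n + 3 > 2*mem[w] + 1 && w - 1 < 0: n > 2*mem[w] - 2 && w < 1 && g < 5
Before skip: n > 2*mem[w] - 2 && w < 1 && g < 5
Before mem[0] := 3*w + w - 7: n > 2*store(mem, 0, 4*w - 7)[w] - 2 && w < 1 && g < 5
Answer: WP = n > 2*store(mem, 0, 4*w - 7)[w] - 2 && w < 1 && g < 5


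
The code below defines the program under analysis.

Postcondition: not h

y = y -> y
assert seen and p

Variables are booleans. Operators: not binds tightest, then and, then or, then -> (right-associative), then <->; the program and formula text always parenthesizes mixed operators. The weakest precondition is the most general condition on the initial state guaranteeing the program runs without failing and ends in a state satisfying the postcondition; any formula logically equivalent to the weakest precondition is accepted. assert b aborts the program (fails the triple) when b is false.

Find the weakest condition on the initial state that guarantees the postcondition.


Working backward. After the program, not h must hold.
Before assert seen and p: seen and p and (not h)
Before y := y -> y: seen and p and (not h)
Answer: WP = seen and p and (not h)


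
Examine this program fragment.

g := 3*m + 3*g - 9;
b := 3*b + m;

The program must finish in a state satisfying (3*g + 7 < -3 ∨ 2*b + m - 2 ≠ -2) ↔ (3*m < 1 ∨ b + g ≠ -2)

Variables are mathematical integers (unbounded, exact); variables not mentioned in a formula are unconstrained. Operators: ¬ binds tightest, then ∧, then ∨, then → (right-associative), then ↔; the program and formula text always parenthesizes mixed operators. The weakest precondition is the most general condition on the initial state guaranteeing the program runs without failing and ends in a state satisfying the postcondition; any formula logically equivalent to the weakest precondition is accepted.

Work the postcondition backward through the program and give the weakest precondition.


Working backward. After the program, the postcondition (3*g + 7 < -3 ∨ 2*b + m - 2 ≠ -2) ↔ (3*m < 1 ∨ b + g ≠ -2) must hold; in canonical form it is (3*g < -10 ∨ 2*b + m ≠ 0) ↔ (3*m < 1 ∨ b + g ≠ -2).
Before b := 3*b + m: (3*g < -10 ∨ 6*b + 3*m ≠ 0) ↔ (3*m < 1 ∨ 3*b + g + m ≠ -2)
Before g := 3*m + 3*g - 9: (9*g + 9*m < 17 ∨ 6*b + 3*m ≠ 0) ↔ (3*m < 1 ∨ 3*b + 3*g + 4*m ≠ 7)
Answer: WP = (9*g + 9*m < 17 ∨ 6*b + 3*m ≠ 0) ↔ (3*m < 1 ∨ 3*b + 3*g + 4*m ≠ 7)


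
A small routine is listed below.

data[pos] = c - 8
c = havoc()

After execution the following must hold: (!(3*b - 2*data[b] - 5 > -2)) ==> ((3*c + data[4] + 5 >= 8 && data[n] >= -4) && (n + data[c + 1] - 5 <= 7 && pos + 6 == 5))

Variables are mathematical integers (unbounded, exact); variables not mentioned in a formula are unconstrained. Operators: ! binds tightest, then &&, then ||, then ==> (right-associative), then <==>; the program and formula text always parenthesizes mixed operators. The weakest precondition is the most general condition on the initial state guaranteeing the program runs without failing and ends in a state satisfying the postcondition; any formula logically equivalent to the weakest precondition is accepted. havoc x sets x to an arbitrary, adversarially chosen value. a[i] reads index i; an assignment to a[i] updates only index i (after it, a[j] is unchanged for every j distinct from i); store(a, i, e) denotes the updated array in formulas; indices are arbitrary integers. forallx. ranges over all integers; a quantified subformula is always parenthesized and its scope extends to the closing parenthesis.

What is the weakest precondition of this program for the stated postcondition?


Working backward. After the program, the postcondition (!(3*b - 2*data[b] - 5 > -2)) ==> ((3*c + data[4] + 5 >= 8 && data[n] >= -4) && (n + data[c + 1] - 5 <= 7 && pos + 6 == 5)) must hold; in canonical form it is (!(3*b > 2*data[b] + 3)) ==> (data[4] + 3*c >= 3 && data[n] >= -4 && data[c + 1] + n <= 12 && pos == -1).
Before havoc c: forall c_1. ((!(3*b > 2*data[b] + 3)) ==> (data[4] + 3*c_1 >= 3 && data[n] >= -4 && data[c_1 + 1] + n <= 12 && pos == -1))
Before data[pos] := c - 8: forall c_1. ((!(3*b > 2*store(data, pos, c - 8)[b] + 3)) ==> (store(data, pos, c - 8)[4] + 3*c_1 >= 3 && store(data, pos, c - 8)[n] >= -4 && store(data, pos, c - 8)[c_1 + 1] + n <= 12 && pos == -1))
Answer: WP = forall c_1. ((!(3*b > 2*store(data, pos, c - 8)[b] + 3)) ==> (store(data, pos, c - 8)[4] + 3*c_1 >= 3 && store(data, pos, c - 8)[n] >= -4 && store(data, pos, c - 8)[c_1 + 1] + n <= 12 && pos == -1))


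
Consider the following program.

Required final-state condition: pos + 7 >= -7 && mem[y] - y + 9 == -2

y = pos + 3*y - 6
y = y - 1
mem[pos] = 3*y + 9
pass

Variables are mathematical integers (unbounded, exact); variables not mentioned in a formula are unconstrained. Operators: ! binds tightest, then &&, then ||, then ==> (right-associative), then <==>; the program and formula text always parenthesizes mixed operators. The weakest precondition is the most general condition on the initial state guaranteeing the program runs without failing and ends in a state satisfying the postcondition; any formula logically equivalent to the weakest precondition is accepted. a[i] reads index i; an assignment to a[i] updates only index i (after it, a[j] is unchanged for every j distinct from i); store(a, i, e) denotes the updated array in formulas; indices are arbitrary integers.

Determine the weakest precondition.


Working backward. After the program, the postcondition pos + 7 >= -7 && mem[y] - y + 9 == -2 must hold; in canonical form it is pos >= -14 && mem[y] == y - 11.
Before skip: pos >= -14 && mem[y] == y - 11
Before mem[pos] := 3*y + 9: pos >= -14 && store(mem, pos, 3*y + 9)[y] == y - 11
Before y := y - 1: pos >= -14 && store(mem, pos, 3*y + 6)[y - 1] == y - 12
Before y := pos + 3*y - 6: pos >= -14 && store(mem, pos, 3*pos + 9*y - 12)[pos + 3*y - 7] == pos + 3*y - 18
Answer: WP = pos >= -14 && store(mem, pos, 3*pos + 9*y - 12)[pos + 3*y - 7] == pos + 3*y - 18


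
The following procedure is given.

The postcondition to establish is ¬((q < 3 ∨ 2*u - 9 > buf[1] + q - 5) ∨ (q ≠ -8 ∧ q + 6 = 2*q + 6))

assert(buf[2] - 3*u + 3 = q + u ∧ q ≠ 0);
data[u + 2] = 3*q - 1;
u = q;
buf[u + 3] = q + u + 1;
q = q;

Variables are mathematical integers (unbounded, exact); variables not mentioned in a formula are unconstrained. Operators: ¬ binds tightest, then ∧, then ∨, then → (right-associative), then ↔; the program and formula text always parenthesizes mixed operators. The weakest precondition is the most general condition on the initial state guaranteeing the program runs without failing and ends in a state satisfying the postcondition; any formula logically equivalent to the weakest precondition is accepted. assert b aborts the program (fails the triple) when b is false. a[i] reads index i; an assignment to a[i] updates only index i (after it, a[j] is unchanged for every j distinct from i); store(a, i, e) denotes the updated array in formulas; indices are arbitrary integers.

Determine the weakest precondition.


Working backward. After the program, the postcondition ¬((q < 3 ∨ 2*u - 9 > buf[1] + q - 5) ∨ (q ≠ -8 ∧ q + 6 = 2*q + 6)) must hold; in canonical form it is ¬(q < 3 ∨ 2*u > buf[1] + q + 4 ∨ (q ≠ -8 ∧ q = 0)).
Before q := q: ¬(q < 3 ∨ 2*u > buf[1] + q + 4 ∨ (q ≠ -8 ∧ q = 0))
Before buf[u + 3] := q + u + 1: ¬(q < 3 ∨ 2*u > store(buf, u + 3, q + u + 1)[1] + q + 4 ∨ (q ≠ -8 ∧ q = 0))
Before u := q: ¬(q < 3 ∨ q > store(buf, q + 3, 2*q + 1)[1] + 4 ∨ (q ≠ -8 ∧ q = 0))
Before data[u + 2] := 3*q - 1: ¬(q < 3 ∨ q > store(buf, q + 3, 2*q + 1)[1] + 4 ∨ (q ≠ -8 ∧ q = 0))
Before assert buf[2] - 3*u + 3 = q + u ∧ q ≠ 0: buf[2] = q + 4*u - 3 ∧ q ≠ 0 ∧ (¬(q < 3 ∨ q > store(buf, q + 3, 2*q + 1)[1] + 4 ∨ (q ≠ -8 ∧ q = 0)))
Answer: WP = buf[2] = q + 4*u - 3 ∧ q ≠ 0 ∧ (¬(q < 3 ∨ q > store(buf, q + 3, 2*q + 1)[1] + 4 ∨ (q ≠ -8 ∧ q = 0)))


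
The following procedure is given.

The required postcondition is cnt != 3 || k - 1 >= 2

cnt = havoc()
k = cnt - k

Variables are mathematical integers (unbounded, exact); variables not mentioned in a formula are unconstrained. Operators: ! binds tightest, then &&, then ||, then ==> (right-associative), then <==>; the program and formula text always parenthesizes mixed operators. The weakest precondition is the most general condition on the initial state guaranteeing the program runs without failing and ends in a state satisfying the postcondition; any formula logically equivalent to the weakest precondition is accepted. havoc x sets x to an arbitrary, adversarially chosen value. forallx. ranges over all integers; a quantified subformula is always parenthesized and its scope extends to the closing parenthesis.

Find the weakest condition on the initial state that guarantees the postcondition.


Working backward. After the program, the postcondition cnt != 3 || k - 1 >= 2 must hold; in canonical form it is cnt != 3 || k >= 3.
Before k := cnt - k: cnt != 3 || cnt >= k + 3
Before havoc cnt: forall cnt_1. (cnt_1 != 3 || cnt_1 >= k + 3)
Answer: WP = forall cnt_1. (cnt_1 != 3 || cnt_1 >= k + 3)


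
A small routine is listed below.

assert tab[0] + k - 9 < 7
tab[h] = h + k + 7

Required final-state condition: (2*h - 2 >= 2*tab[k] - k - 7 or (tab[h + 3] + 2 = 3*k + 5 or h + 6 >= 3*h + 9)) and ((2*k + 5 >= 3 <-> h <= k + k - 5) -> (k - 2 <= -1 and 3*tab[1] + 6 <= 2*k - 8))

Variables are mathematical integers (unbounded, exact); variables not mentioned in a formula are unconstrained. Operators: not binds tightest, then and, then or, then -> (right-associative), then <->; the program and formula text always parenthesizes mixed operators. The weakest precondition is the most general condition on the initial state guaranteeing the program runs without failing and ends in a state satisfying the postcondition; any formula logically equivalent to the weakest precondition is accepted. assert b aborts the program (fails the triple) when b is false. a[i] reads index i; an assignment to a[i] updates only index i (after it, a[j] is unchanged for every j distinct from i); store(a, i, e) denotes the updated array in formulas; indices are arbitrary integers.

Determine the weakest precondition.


Working backward. After the program, the postcondition (2*h - 2 >= 2*tab[k] - k - 7 or (tab[h + 3] + 2 = 3*k + 5 or h + 6 >= 3*h + 9)) and ((2*k + 5 >= 3 <-> h <= k + k - 5) -> (k - 2 <= -1 and 3*tab[1] + 6 <= 2*k - 8)) must hold; in canonical form it is (2*h + k >= 2*tab[k] - 5 or tab[h + 3] = 3*k + 3 or 2*h <= -3) and ((2*k >= -2 <-> h <= 2*k - 5) -> (k <= 1 and 3*tab[1] <= 2*k - 14)).
Before tab[h] := h + k + 7: (2*h + k >= 2*store(tab, h, h + k + 7)[k] - 5 or store(tab, h, h + k + 7)[h + 3] = 3*k + 3 or 2*h <= -3) and ((2*k >= -2 <-> h <= 2*k - 5) -> (k <= 1 and 3*store(tab, h, h + k + 7)[1] <= 2*k - 14))
Before assert tab[0] + k - 9 < 7: tab[0] + k < 16 and (2*h + k >= 2*store(tab, h, h + k + 7)[k] - 5 or store(tab, h, h + k + 7)[h + 3] = 3*k + 3 or 2*h <= -3) and ((2*k >= -2 <-> h <= 2*k - 5) -> (k <= 1 and 3*store(tab, h, h + k + 7)[1] <= 2*k - 14))
Answer: WP = tab[0] + k < 16 and (2*h + k >= 2*store(tab, h, h + k + 7)[k] - 5 or store(tab, h, h + k + 7)[h + 3] = 3*k + 3 or 2*h <= -3) and ((2*k >= -2 <-> h <= 2*k - 5) -> (k <= 1 and 3*store(tab, h, h + k + 7)[1] <= 2*k - 14))


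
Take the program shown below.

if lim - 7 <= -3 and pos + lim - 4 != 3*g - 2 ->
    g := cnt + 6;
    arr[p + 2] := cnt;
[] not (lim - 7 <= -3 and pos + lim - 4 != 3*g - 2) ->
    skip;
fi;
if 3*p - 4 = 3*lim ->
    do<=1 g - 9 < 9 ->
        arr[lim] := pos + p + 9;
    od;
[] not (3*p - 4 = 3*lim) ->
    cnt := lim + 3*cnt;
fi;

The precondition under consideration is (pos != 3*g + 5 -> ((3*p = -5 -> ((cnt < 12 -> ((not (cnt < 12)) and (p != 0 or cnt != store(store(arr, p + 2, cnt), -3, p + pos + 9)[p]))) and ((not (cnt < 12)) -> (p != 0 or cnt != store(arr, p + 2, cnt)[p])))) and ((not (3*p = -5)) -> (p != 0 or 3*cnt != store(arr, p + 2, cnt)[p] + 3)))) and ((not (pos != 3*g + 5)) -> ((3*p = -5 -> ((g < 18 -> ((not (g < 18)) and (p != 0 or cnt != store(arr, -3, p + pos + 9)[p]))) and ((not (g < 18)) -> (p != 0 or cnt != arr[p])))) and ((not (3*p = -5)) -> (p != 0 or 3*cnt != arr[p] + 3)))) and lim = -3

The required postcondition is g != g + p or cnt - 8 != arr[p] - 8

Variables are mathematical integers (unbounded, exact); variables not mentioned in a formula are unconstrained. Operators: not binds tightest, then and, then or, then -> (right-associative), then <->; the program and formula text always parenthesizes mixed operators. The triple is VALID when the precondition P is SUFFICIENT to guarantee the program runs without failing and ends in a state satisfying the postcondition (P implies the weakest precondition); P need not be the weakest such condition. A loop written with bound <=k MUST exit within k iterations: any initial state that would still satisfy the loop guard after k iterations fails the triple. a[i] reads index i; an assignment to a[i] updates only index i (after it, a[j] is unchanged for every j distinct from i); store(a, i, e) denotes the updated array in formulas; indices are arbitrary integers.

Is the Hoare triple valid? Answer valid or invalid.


Working backward. After the program, the postcondition g != g + p or cnt - 8 != arr[p] - 8 must hold; in canonical form it is p != 0 or cnt != arr[p].
Then branch requires (g < 18 -> ((not (g < 18)) and (p != 0 or cnt != store(arr, lim, p + pos + 9)[p]))) and ((not (g < 18)) -> (p != 0 or cnt != arr[p])); else branch requires p != 0 or 3*cnt + lim != arr[p].
Before the if: (3*p = 3*lim + 4 -> ((g < 18 -> ((not (g < 18)) and (p != 0 or cnt != store(arr, lim, p + pos + 9)[p]))) and ((not (g < 18)) -> (p != 0 or cnt != arr[p])))) and ((not (3*p = 3*lim + 4)) -> (p != 0 or 3*cnt + lim != arr[p]))
Then branch requires (3*p = 3*lim + 4 -> ((cnt < 12 -> ((not (cnt < 12)) and (p != 0 or cnt != store(store(arr, p + 2, cnt), lim, p + pos + 9)[p]))) and ((not (cnt < 12)) -> (p != 0 or cnt != store(arr, p + 2, cnt)[p])))) and ((not (3*p = 3*lim + 4)) -> (p != 0 or 3*cnt + lim != store(arr, p + 2, cnt)[p])); else branch requires (3*p = 3*lim + 4 -> ((g < 18 -> ((not (g < 18)) and (p != 0 or cnt != store(arr, lim, p + pos + 9)[p]))) and ((not (g < 18)) -> (p != 0 or cnt != arr[p])))) and ((not (3*p = 3*lim + 4)) -> (p != 0 or 3*cnt + lim != arr[p])).
Before the if: ((lim <= 4 and lim + pos != 3*g + 2) -> ((3*p = 3*lim + 4 -> ((cnt < 12 -> ((not (cnt < 12)) and (p != 0 or cnt != store(store(arr, p + 2, cnt), lim, p + pos + 9)[p]))) and ((not (cnt < 12)) -> (p != 0 or cnt != store(arr, p + 2, cnt)[p])))) and ((not (3*p = 3*lim + 4)) -> (p != 0 or 3*cnt + lim != store(arr, p + 2, cnt)[p])))) and ((not (lim <= 4 and lim + pos != 3*g + 2)) -> ((3*p = 3*lim + 4 -> ((g < 18 -> ((not (g < 18)) and (p != 0 or cnt != store(arr, lim, p + pos + 9)[p]))) and ((not (g < 18)) -> (p != 0 or cnt != arr[p])))) and ((not (3*p = 3*lim + 4)) -> (p != 0 or 3*cnt + lim != arr[p]))))
The weakest precondition is ((lim <= 4 and lim + pos != 3*g + 2) -> ((3*p = 3*lim + 4 -> ((cnt < 12 -> ((not (cnt < 12)) and (p != 0 or cnt != store(store(arr, p + 2, cnt), lim, p + pos + 9)[p]))) and ((not (cnt < 12)) -> (p != 0 or cnt != store(arr, p + 2, cnt)[p])))) and ((not (3*p = 3*lim + 4)) -> (p != 0 or 3*cnt + lim != store(arr, p + 2, cnt)[p])))) and ((not (lim <= 4 and lim + pos != 3*g + 2)) -> ((3*p = 3*lim + 4 -> ((g < 18 -> ((not (g < 18)) and (p != 0 or cnt != store(arr, lim, p + pos + 9)[p]))) and ((not (g < 18)) -> (p != 0 or cnt != arr[p])))) and ((not (3*p = 3*lim + 4)) -> (p != 0 or 3*cnt + lim != arr[p])))).
Check whether (pos != 3*g + 5 -> ((3*p = -5 -> ((cnt < 12 -> ((not (cnt < 12)) and (p != 0 or cnt != store(store(arr, p + 2, cnt), -3, p + pos + 9)[p]))) and ((not (cnt < 12)) -> (p != 0 or cnt != store(arr, p + 2, cnt)[p])))) and ((not (3*p = -5)) -> (p != 0 or 3*cnt != store(arr, p + 2, cnt)[p] + 3)))) and ((not (pos != 3*g + 5)) -> ((3*p = -5 -> ((g < 18 -> ((not (g < 18)) and (p != 0 or cnt != store(arr, -3, p + pos + 9)[p]))) and ((not (g < 18)) -> (p != 0 or cnt != arr[p])))) and ((not (3*p = -5)) -> (p != 0 or 3*cnt != arr[p] + 3)))) and lim = -3 implies it.
Every state satisfying the precondition satisfies the weakest precondition: the implication holds.
Answer: valid


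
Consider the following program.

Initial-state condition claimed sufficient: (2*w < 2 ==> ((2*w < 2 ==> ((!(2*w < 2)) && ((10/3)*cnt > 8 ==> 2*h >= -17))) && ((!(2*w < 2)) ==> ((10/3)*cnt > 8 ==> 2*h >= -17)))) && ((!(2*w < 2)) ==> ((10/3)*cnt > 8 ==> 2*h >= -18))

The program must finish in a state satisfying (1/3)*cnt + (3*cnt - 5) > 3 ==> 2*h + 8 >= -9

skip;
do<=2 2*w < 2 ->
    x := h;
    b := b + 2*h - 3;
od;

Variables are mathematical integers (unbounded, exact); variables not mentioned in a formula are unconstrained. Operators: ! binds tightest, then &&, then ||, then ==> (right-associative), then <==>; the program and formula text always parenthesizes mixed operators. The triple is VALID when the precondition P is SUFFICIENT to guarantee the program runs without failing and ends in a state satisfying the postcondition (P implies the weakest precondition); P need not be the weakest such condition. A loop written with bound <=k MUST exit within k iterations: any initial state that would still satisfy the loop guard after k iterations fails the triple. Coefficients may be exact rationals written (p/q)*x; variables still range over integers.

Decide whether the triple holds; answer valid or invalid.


Working backward. After the program, the postcondition (1/3)*cnt + (3*cnt - 5) > 3 ==> 2*h + 8 >= -9 must hold; in canonical form it is (10/3)*cnt > 8 ==> 2*h >= -17.
Before the loop (bound <=2), unroll the exhaustion recursion (WP_0 = exit-now case; WP_j = one more guarded iteration, up to j = 2):
  WP_0: (!(2*w < 2)) && ((10/3)*cnt > 8 ==> 2*h >= -17)
  WP_1: (2*w < 2 ==> ((!(2*w < 2)) && ((10/3)*cnt > 8 ==> 2*h >= -17))) && ((!(2*w < 2)) ==> ((10/3)*cnt > 8 ==> 2*h >= -17))
  WP_2: (2*w < 2 ==> ((2*w < 2 ==> ((!(2*w < 2)) && ((10/3)*cnt > 8 ==> 2*h >= -17))) && ((!(2*w < 2)) ==> ((10/3)*cnt > 8 ==> 2*h >= -17)))) && ((!(2*w < 2)) ==> ((10/3)*cnt > 8 ==> 2*h >= -17))
So before the loop: (2*w < 2 ==> ((2*w < 2 ==> ((!(2*w < 2)) && ((10/3)*cnt > 8 ==> 2*h >= -17))) && ((!(2*w < 2)) ==> ((10/3)*cnt > 8 ==> 2*h >= -17)))) && ((!(2*w < 2)) ==> ((10/3)*cnt > 8 ==> 2*h >= -17))
Before skip: (2*w < 2 ==> ((2*w < 2 ==> ((!(2*w < 2)) && ((10/3)*cnt > 8 ==> 2*h >= -17))) && ((!(2*w < 2)) ==> ((10/3)*cnt > 8 ==> 2*h >= -17)))) && ((!(2*w < 2)) ==> ((10/3)*cnt > 8 ==> 2*h >= -17))
The weakest precondition is (2*w < 2 ==> ((2*w < 2 ==> ((!(2*w < 2)) && ((10/3)*cnt > 8 ==> 2*h >= -17))) && ((!(2*w < 2)) ==> ((10/3)*cnt > 8 ==> 2*h >= -17)))) && ((!(2*w < 2)) ==> ((10/3)*cnt > 8 ==> 2*h >= -17)).
Check whether (2*w < 2 ==> ((2*w < 2 ==> ((!(2*w < 2)) && ((10/3)*cnt > 8 ==> 2*h >= -17))) && ((!(2*w < 2)) ==> ((10/3)*cnt > 8 ==> 2*h >= -17)))) && ((!(2*w < 2)) ==> ((10/3)*cnt > 8 ==> 2*h >= -18)) implies it.
Countermodel: at the initial state cnt = 3, h = -9, w = 1, the precondition holds but the weakest precondition fails.
Answer: invalid


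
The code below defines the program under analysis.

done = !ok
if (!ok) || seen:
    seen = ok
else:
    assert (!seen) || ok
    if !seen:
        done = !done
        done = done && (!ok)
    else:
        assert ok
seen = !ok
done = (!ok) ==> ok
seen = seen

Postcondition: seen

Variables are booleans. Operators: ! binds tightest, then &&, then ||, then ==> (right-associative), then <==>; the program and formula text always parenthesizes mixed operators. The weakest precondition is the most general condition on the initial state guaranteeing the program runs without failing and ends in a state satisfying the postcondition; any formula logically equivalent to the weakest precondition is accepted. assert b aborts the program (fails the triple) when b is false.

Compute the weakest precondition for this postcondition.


Working backward. After the program, seen must hold.
Before seen := seen: seen
Before done := (!ok) ==> ok: seen
Before seen := !ok: !ok
Then branch requires !ok; else branch requires ((!seen) || ok) && ((!seen) ==> (!ok)) && (!seen).
Before the if: (((!ok) || seen) ==> (!ok)) && ((!((!ok) || seen)) ==> (((!seen) || ok) && ((!seen) ==> (!ok)) && (!seen)))
Before done := !ok: (((!ok) || seen) ==> (!ok)) && ((!((!ok) || seen)) ==> (((!seen) || ok) && ((!seen) ==> (!ok)) && (!seen)))
Answer: WP = (((!ok) || seen) ==> (!ok)) && ((!((!ok) || seen)) ==> (((!seen) || ok) && ((!seen) ==> (!ok)) && (!seen)))


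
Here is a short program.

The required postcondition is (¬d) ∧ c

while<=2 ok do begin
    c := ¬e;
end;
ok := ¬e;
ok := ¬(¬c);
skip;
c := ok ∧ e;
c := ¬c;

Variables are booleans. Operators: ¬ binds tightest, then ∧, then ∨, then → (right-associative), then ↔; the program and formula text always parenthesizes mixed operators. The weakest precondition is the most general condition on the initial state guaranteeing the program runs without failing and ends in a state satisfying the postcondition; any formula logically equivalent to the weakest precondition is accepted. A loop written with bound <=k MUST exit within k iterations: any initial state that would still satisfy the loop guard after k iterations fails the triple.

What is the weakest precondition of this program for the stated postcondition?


Working backward. After the program, (¬d) ∧ c must hold.
Before c := ¬c: (¬d) ∧ (¬c)
Before c := ok ∧ e: (¬d) ∧ (¬(ok ∧ e))
Before skip: (¬d) ∧ (¬(ok ∧ e))
Before ok := ¬(¬c): (¬d) ∧ (¬(c ∧ e))
Before ok := ¬e: (¬d) ∧ (¬(c ∧ e))
Before the loop (bound <=2), unroll the exhaustion recursion (WP_0 = exit-now case; WP_j = one more guarded iteration, up to j = 2):
  WP_0: (¬ok) ∧ (¬d) ∧ (¬(c ∧ e))
  WP_1: (ok → ((¬ok) ∧ (¬d))) ∧ ((¬ok) → ((¬d) ∧ (¬(c ∧ e))))
  WP_2: (ok → ((ok → ((¬ok) ∧ (¬d))) ∧ ((¬ok) → (¬d)))) ∧ ((¬ok) → ((¬d) ∧ (¬(c ∧ e))))
So before the loop: (ok → ((ok → ((¬ok) ∧ (¬d))) ∧ ((¬ok) → (¬d)))) ∧ ((¬ok) → ((¬d) ∧ (¬(c ∧ e))))
Answer: WP = (ok → ((ok → ((¬ok) ∧ (¬d))) ∧ ((¬ok) → (¬d)))) ∧ ((¬ok) → ((¬d) ∧ (¬(c ∧ e))))


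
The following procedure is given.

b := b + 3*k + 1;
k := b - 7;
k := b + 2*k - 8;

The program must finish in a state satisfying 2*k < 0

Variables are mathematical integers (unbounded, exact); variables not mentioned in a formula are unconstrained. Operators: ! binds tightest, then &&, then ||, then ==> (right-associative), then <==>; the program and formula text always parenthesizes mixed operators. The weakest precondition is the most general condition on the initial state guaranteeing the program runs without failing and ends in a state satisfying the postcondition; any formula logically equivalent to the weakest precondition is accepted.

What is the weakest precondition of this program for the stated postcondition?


Working backward. After the program, 2*k < 0 must hold.
Before k := b + 2*k - 8: 2*b + 4*k < 16
Before k := b - 7: 6*b < 44
Before b := b + 3*k + 1: 6*b + 18*k < 38
Answer: WP = 6*b + 18*k < 38


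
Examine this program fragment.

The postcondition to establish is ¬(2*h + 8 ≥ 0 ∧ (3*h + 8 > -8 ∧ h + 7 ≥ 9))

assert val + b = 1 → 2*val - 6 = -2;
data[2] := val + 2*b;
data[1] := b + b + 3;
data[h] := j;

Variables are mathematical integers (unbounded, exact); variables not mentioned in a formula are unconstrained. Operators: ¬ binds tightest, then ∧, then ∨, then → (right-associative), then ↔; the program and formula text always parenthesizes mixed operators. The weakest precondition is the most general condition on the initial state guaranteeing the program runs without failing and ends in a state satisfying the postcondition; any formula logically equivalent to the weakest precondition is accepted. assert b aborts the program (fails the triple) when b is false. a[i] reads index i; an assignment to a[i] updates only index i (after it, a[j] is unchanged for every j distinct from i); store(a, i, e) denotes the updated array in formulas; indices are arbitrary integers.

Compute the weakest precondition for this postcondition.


Working backward. After the program, the postcondition ¬(2*h + 8 ≥ 0 ∧ (3*h + 8 > -8 ∧ h + 7 ≥ 9)) must hold; in canonical form it is ¬(2*h ≥ -8 ∧ 3*h > -16 ∧ h ≥ 2).
Before data[h] := j: ¬(2*h ≥ -8 ∧ 3*h > -16 ∧ h ≥ 2)
Before data[1] := b + b + 3: ¬(2*h ≥ -8 ∧ 3*h > -16 ∧ h ≥ 2)
Before data[2] := val + 2*b: ¬(2*h ≥ -8 ∧ 3*h > -16 ∧ h ≥ 2)
Before assert val + b = 1 → 2*val - 6 = -2: (b + val = 1 → 2*val = 4) ∧ (¬(2*h ≥ -8 ∧ 3*h > -16 ∧ h ≥ 2))
Answer: WP = (b + val = 1 → 2*val = 4) ∧ (¬(2*h ≥ -8 ∧ 3*h > -16 ∧ h ≥ 2))


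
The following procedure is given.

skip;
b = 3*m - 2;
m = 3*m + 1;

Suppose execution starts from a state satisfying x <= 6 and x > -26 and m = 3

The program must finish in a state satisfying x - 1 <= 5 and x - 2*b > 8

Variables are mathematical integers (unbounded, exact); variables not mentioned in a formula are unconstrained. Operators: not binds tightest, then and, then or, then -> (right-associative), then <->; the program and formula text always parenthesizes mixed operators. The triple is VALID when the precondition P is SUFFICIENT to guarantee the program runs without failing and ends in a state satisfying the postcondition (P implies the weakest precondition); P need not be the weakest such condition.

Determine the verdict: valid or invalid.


Working backward. After the program, the postcondition x - 1 <= 5 and x - 2*b > 8 must hold; in canonical form it is x <= 6 and x > 2*b + 8.
Before m := 3*m + 1: x <= 6 and x > 2*b + 8
Before b := 3*m - 2: x <= 6 and x > 6*m + 4
Before skip: x <= 6 and x > 6*m + 4
The weakest precondition is x <= 6 and x > 6*m + 4.
Check whether x <= 6 and x > -26 and m = 3 implies it.
Countermodel: at the initial state m = 3, x = -25, the precondition holds but the weakest precondition fails.
Answer: invalid


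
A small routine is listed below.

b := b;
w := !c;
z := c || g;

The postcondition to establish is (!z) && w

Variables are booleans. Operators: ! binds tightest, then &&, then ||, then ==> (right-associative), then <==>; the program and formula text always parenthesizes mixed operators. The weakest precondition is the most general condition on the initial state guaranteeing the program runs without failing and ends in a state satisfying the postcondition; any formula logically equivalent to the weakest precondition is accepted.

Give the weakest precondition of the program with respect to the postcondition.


Working backward. After the program, (!z) && w must hold.
Before z := c || g: (!(c || g)) && w
Before w := !c: (!(c || g)) && (!c)
Before b := b: (!(c || g)) && (!c)
Answer: WP = (!(c || g)) && (!c)


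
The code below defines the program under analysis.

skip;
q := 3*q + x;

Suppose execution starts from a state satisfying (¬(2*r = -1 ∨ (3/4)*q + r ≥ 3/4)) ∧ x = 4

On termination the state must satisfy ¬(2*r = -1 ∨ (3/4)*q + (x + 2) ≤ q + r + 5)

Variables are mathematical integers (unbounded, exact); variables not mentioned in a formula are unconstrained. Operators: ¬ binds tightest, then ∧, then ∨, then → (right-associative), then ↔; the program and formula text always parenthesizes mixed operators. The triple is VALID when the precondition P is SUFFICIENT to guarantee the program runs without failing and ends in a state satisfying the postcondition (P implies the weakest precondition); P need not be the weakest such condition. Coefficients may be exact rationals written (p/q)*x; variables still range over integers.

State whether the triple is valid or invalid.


Working backward. After the program, the postcondition ¬(2*r = -1 ∨ (3/4)*q + (x + 2) ≤ q + r + 5) must hold; in canonical form it is ¬(2*r = -1 ∨ x ≤ (1/4)*q + r + 3).
Before q := 3*q + x: ¬(2*r = -1 ∨ (3/4)*x ≤ (3/4)*q + r + 3)
Before skip: ¬(2*r = -1 ∨ (3/4)*x ≤ (3/4)*q + r + 3)
The weakest precondition is ¬(2*r = -1 ∨ (3/4)*x ≤ (3/4)*q + r + 3).
Check whether (¬(2*r = -1 ∨ (3/4)*q + r ≥ 3/4)) ∧ x = 4 implies it.
Countermodel: at the initial state q = 0, r = 0, x = 4, the precondition holds but the weakest precondition fails.
Answer: invalid
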